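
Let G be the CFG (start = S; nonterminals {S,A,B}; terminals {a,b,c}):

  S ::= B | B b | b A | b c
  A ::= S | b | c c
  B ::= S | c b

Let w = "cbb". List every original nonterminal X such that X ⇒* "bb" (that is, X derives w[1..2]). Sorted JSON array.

Convert to CNF:
  S -> B T0 | T0 A | T0 T1 | T1 T0
  A -> B T0 | T0 A | T0 T1 | T1 T0 | T1 T1 | b
  B -> B T0 | T0 A | T0 T1 | T1 T0
  T0 -> b
  T1 -> c

CYK table (by increasing span) — only the sub-triangle for w[1..2]:
  cell(1,1) b: {A,T0}  orig:{A}
  cell(2,2) b: {A,T0}  orig:{A}
  cell(1,2) bb: {A,B,S}

Original NTs in T[1,2] deriving "bb": ["A", "B", "S"]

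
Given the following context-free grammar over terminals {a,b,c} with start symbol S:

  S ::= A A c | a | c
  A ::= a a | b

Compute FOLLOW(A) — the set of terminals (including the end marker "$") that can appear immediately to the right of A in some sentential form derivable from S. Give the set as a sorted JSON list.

Compute FIRST by fixpoint:
[1]
  A via A→a a: +{a}
  A via A→b: +{b}
  S via S→A A c: +{a,b}
  S via S→c: +{c}
  FIRST(S)={a,b,c}  FIRST(A)={a,b}
[2] — fixpoint
  FIRST(S)={a,b,c}  FIRST(A)={a,b}

FOLLOW sets:
seed FOLLOW(S) with $
round 1:
  S→A A c: FOLLOW(A) ⊇ FIRST(A) = {a,b}; new: +{a,b}
  S→A A c: FOLLOW(A) ⊇ FIRST(c) = {c}; new: +{c}
  FOLLOW[S]={$}  FOLLOW[A]={a,b,c}
round 2: done
  FOLLOW[S]={$}  FOLLOW[A]={a,b,c}

FOLLOW(A) = ["a", "b", "c"]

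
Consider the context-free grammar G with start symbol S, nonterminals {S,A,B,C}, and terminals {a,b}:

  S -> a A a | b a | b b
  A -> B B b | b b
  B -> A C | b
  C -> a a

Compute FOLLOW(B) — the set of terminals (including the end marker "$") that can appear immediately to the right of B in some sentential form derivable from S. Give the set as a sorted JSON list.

FIRST sets, iterate to fixpoint:
pass 1:
  A via A→b b: +{b}
  B via B→A C: +{b}
  C via C→a a: +{a}
  S via S→a A a: +{a}
  S via S→b a: +{b}
  FIRST[S]={a,b}  FIRST[A]={b}  FIRST[B]={b}  FIRST[C]={a}
pass 2: — fixpoint
  FIRST[S]={a,b}  FIRST[A]={b}  FIRST[B]={b}  FIRST[C]={a}

FOLLOW sets:
seed FOLLOW(S) with $
iter 1:
  A→B B b: FOLLOW(B) ⊇ FIRST(B) = {b}; new: +{b}
  B→A C: FOLLOW(A) ⊇ FIRST(C) = {a}; new: +{a}
  B→A C: FOLLOW(C) ⊇ FOLLOW(B) ⊇ {b}; new: +{b}
  S: {$}  A: {a}  B: {b}  C: {b}
iter 2: done
  S: {$}  A: {a}  B: {b}  C: {b}

FOLLOW(B) = ["b"]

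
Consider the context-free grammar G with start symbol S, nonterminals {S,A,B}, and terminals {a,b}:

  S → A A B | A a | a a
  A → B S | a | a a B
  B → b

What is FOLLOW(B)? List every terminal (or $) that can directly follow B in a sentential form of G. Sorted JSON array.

Compute FIRST by fixpoint:
pass 1:
  A via A→a: +{a}
  B via B→b: +{b}
  S via S→A A B: +{a}
  FIRST[S]={a}  FIRST[A]={a}  FIRST[B]={b}
pass 2:
  A via A→B S: +{b}
  S via S→A A B: +{b}
  FIRST[S]={a,b}  FIRST[A]={a,b}  FIRST[B]={b}
pass 3: (no change)
  FIRST[S]={a,b}  FIRST[A]={a,b}  FIRST[B]={b}

FOLLOW sets:
seed FOLLOW(S) with $
[1]
  A→B S: FOLLOW(B) ⊇ FIRST(S) = {a,b}; new: +{a,b}
  S→A A B: FOLLOW(A) ⊇ FIRST(A) = {a,b}; new: +{a,b}
  S→A A B: FOLLOW(B) ⊇ FOLLOW(S) ⊇ {$}; new: +{$}
  FOLLOW(S)={$}  FOLLOW(A)={a,b}  FOLLOW(B)={$,a,b}
[2]
  A→B S: FOLLOW(S) ⊇ FOLLOW(A) ⊇ {a,b}; new: +{a,b}
  FOLLOW(S)={$,a,b}  FOLLOW(A)={a,b}  FOLLOW(B)={$,a,b}
[3] — fixpoint
  FOLLOW(S)={$,a,b}  FOLLOW(A)={a,b}  FOLLOW(B)={$,a,b}

FOLLOW(B) = ["$", "a", "b"]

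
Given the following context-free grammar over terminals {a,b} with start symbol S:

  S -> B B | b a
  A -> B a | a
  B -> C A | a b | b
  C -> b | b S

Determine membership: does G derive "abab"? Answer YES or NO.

Convert to CNF:
  S -> B B | T1 T0
  A -> B T0 | a
  B -> C A | T0 T1 | b
  C -> T1 S | b
  T0 -> a
  T1 -> b

CYK fill:
  T[0,0] 'a' = {A,T0}  orig:{A}
  T[1,1] 'b' = {B,C,T1}  orig:{B,C}
  T[2,2] 'a' = {A,T0}  orig:{A}
  T[3,3] 'b' = {B,C,T1}  orig:{B,C}
  T[0,1] 'ab' = {B}
  T[1,2] 'ba' = {A,B,S}
  T[2,3] 'ab' = {B}
  T[0,2] 'aba' = {A}
  T[1,3] 'bab' = {S}
  T[0,3] 'abab' = {S}

S ∈ T[0,3] ⇒ YES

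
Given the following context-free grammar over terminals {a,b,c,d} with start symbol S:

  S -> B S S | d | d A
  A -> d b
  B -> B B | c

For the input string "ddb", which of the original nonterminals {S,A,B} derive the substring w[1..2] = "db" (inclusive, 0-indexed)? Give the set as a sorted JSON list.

CNF form of G:
  S -> B X2 | T0 A | d
  A -> T0 T1
  B -> B B | c
  T0 -> d
  T1 -> b
  X2 -> S S

CYK fill (cells [i..j] with 1 ≤ i ≤ j ≤ 2 only):
  [1..1]={S,T0}  "d"  orig:{S}
  [2..2]={T1}  "b"  orig:{}
  [1..2]={A}  "db"

Original NTs in T[1,2] deriving "db": ["A"]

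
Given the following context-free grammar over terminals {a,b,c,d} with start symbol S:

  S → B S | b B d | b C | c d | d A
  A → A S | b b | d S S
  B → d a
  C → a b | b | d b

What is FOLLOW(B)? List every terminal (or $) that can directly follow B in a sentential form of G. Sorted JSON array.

Compute FIRST by fixpoint:
[1]
  A via A→b b: +{b}
  A via A→d S S: +{d}
  B via B→d a: +{d}
  C via C→a b: +{a}
  C via C→b: +{b}
  C via C→d b: +{d}
  S via S→B S: +{d}
  S via S→b B d: +{b}
  S via S→c d: +{c}
  FIRST[S]={b,c,d}  FIRST[A]={b,d}  FIRST[B]={d}  FIRST[C]={a,b,d}
[2] — fixpoint
  FIRST[S]={b,c,d}  FIRST[A]={b,d}  FIRST[B]={d}  FIRST[C]={a,b,d}

Compute FOLLOW by fixpoint:
initialize: $ ∈ FOLLOW(S)
pass 1:
  A→A S: FOLLOW(A) ⊇ FIRST(S) = {b,c,d}; new: +{b,c,d}
  A→A S: FOLLOW(S) ⊇ FOLLOW(A) ⊇ {b,c,d}; new: +{b,c,d}
  S→B S: FOLLOW(B) ⊇ FIRST(S) = {b,c,d}; new: +{b,c,d}
  S→b C: FOLLOW(C) ⊇ FOLLOW(S) ⊇ {$,b,c,d}; new: +{$,b,c,d}
  S→d A: FOLLOW(A) ⊇ FOLLOW(S) ⊇ {$,b,c,d}; new: +{$}
  S: {$,b,c,d}  A: {$,b,c,d}  B: {b,c,d}  C: {$,b,c,d}
pass 2: (stable)
  S: {$,b,c,d}  A: {$,b,c,d}  B: {b,c,d}  C: {$,b,c,d}

FOLLOW(B) = ["b", "c", "d"]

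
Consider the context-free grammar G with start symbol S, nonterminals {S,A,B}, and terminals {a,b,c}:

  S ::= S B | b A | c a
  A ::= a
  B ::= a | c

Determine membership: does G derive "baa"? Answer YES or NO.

Convert to CNF:
  S -> S B | T0 A | T1 T2
  A -> a
  B -> a | c
  T0 -> b
  T1 -> c
  T2 -> a

CYK fill:
  cell(0,0) b: {T0}  orig:{}
  cell(1,1) a: {A,B,T2}  orig:{A,B}
  cell(2,2) a: {A,B,T2}  orig:{A,B}
  cell(0,1) ba: {S}
  cell(1,2) aa: ∅
  cell(0,2) baa: {S}

S ∈ T[0,2] ⇒ YES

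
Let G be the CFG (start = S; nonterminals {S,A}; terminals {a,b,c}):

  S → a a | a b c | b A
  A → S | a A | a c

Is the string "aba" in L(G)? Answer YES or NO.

Convert to CNF:
  S -> T0 T0 | T0 X4 | T1 A
  A -> T0 A | T0 T0 | T0 T2 | T0 X3 | T1 A
  T0 -> a
  T1 -> b
  T2 -> c
  X3 -> T1 T2
  X4 -> T1 T2

Fill CYK table bottom-up:
  cell(0,0) a: {T0}  orig:{}
  cell(1,1) b: {T1}  orig:{}
  cell(2,2) a: {T0}  orig:{}
  cell(0,1) ab: ∅
  cell(1,2) ba: ∅
  cell(0,2) aba: ∅

S ∉ T[0,2] ⇒ NO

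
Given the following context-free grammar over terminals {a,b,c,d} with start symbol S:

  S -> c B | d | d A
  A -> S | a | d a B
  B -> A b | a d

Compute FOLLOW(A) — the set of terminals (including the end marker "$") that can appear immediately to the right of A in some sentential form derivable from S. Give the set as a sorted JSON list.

FIRST sets, iterate to fixpoint:
[1]
  A via A→a: +{a}
  A via A→d a B: +{d}
  B via B→A b: +{a,d}
  S via S→c B: +{c}
  S via S→d: +{d}
  FIRST[S]={c,d}  FIRST[A]={a,d}  FIRST[B]={a,d}
[2]
  A via A→S: +{c}
  B via B→A b: +{c}
  FIRST[S]={c,d}  FIRST[A]={a,c,d}  FIRST[B]={a,c,d}
[3] done
  FIRST[S]={c,d}  FIRST[A]={a,c,d}  FIRST[B]={a,c,d}

FOLLOW iteration:
FOLLOW(S) := {$}
pass 1:
  B→A b: FOLLOW(A) ⊇ FIRST(b) = {b}; new: +{b}
  S→c B: FOLLOW(B) ⊇ FOLLOW(S) ⊇ {$}; new: +{$}
  S→d A: FOLLOW(A) ⊇ FOLLOW(S) ⊇ {$}; new: +{$}
  FOLLOW[S]={$}  FOLLOW[A]={$,b}  FOLLOW[B]={$}
pass 2:
  A→S: FOLLOW(S) ⊇ FOLLOW(A) ⊇ {$,b}; new: +{b}
  A→d a B: FOLLOW(B) ⊇ FOLLOW(A) ⊇ {$,b}; new: +{b}
  FOLLOW[S]={$,b}  FOLLOW[A]={$,b}  FOLLOW[B]={$,b}
pass 3: (no change)
  FOLLOW[S]={$,b}  FOLLOW[A]={$,b}  FOLLOW[B]={$,b}

FOLLOW(A) = ["$", "b"]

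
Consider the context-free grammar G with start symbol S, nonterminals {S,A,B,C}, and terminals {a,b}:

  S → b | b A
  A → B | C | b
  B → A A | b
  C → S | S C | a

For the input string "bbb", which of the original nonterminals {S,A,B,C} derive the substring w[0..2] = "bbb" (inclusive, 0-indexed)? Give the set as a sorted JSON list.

Convert to CNF:
  S -> T0 A | b
  A -> A A | S C | T0 A | a | b
  B -> A A | b
  C -> S C | T0 A | a | b
  T0 -> b

CYK table (by increasing span), restricted to cells inside w[0..2]:
  cell(0,0) b: {A,B,C,S,T0}  orig:{A,B,C,S}
  cell(1,1) b: {A,B,C,S,T0}  orig:{A,B,C,S}
  cell(2,2) b: {A,B,C,S,T0}  orig:{A,B,C,S}
  cell(0,1) bb: {A,B,C,S}
  cell(1,2) bb: {A,B,C,S}
  cell(0,2) bbb: {A,B,C,S}

Original NTs in T[0,2] deriving "bbb": ["A", "B", "C", "S"]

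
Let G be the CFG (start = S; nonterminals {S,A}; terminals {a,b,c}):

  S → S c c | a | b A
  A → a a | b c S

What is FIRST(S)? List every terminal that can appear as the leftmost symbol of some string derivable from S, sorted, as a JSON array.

Compute FIRST by fixpoint:
iter 1:
  A via A→a a: +{a}
  A via A→b c S: +{b}
  S via S→a: +{a}
  S via S→b A: +{b}
  S: {a,b}  A: {a,b}
iter 2: (stable)
  S: {a,b}  A: {a,b}

FIRST(S) = ["a", "b"]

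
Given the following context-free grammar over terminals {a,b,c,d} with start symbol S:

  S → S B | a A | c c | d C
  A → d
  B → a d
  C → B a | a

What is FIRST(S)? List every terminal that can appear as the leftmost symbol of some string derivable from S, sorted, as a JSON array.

FIRST sets, iterate to fixpoint:
[1]
  A via A→d: +{d}
  B via B→a d: +{a}
  C via C→B a: +{a}
  S via S→a A: +{a}
  S via S→c c: +{c}
  S via S→d C: +{d}
  S: {a,c,d}  A: {d}  B: {a}  C: {a}
[2] done
  S: {a,c,d}  A: {d}  B: {a}  C: {a}

FIRST(S) = ["a", "c", "d"]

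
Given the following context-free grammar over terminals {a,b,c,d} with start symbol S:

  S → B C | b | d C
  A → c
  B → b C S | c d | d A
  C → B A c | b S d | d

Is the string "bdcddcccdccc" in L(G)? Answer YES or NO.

CNF form of G:
  S -> B C | T2 C | b
  A -> c
  B -> T0 X3 | T1 T2 | T2 A
  C -> B X4 | T0 X5 | d
  T0 -> b
  T1 -> c
  T2 -> d
  X3 -> C S
  X4 -> A T1
  X5 -> S T2

CYK fill:
  [0..0]={S,T0}  "b"  orig:{S}
  [1..1]={C,T2}  "d"  orig:{C}
  [2..2]={A,T1}  "c"  orig:{A}
  [3..3]={C,T2}  "d"  orig:{C}
  [4..4]={C,T2}  "d"  orig:{C}
  [5..5]={A,T1}  "c"  orig:{A}
  [6..6]={A,T1}  "c"  orig:{A}
  [7..7]={A,T1}  "c"  orig:{A}
  [8..8]={C,T2}  "d"  orig:{C}
  [9..9]={A,T1}  "c"  orig:{A}
  [10..10]={A,T1}  "c"  orig:{A}
  [11..11]={A,T1}  "c"  orig:{A}
  [0..1]={X5}  "bd"  orig:{}
  [1..2]={B}  "dc"
  [2..3]={B}  "cd"
  [3..4]={S}  "dd"
  [4..5]={B}  "dc"
  [5..6]={X4}  "cc"  orig:{}
  [6..7]={X4}  "cc"  orig:{}
  [7..8]={B}  "cd"
  [8..9]={B}  "dc"
  [9..10]={X4}  "cc"  orig:{}
  [10..11]={X4}  "cc"  orig:{}
  [0..2]=∅  "bdc"
  [1..3]={S}  "dcd"
  [2..4]={S}  "cdd"
  [3..5]=∅  "ddc"
  [4..6]=∅  "dcc"
  [5..7]=∅  "ccc"
  [6..8]=∅  "ccd"
  [7..9]=∅  "cdc"
  [8..10]=∅  "dcc"
  [9..11]=∅  "ccc"
  [0..3]=∅  "bdcd"
  [1..4]={X3,X5}  "dcdd"  orig:{}
  [2..5]=∅  "cddc"
  [3..6]=∅  "ddcc"
  [4..7]={C}  "dccc"
  [5..8]=∅  "cccd"
  [6..9]=∅  "ccdc"
  [7..10]={C}  "cdcc"
  [8..11]={C}  "dccc"
  [0..4]={B,C}  "bdcdd"
  [1..5]=∅  "dcddc"
  [2..6]=∅  "cddcc"
  [3..7]={S}  "ddccc"
  [4..8]=∅  "dcccd"
  [5..9]=∅  "cccdc"
  [6..10]=∅  "ccdcc"
  [7..11]=∅  "cdccc"
  [0..5]=∅  "bdcddc"
  [1..6]=∅  "dcddcc"
  [2..7]={S}  "cddccc"
  [3..8]={X5}  "ddcccd"  orig:{}
  [4..9]=∅  "dcccdc"
  [5..10]=∅  "cccdcc"
  [6..11]=∅  "ccdccc"
  [0..6]={C}  "bdcddcc"
  [1..7]={X3}  "dcddccc"  orig:{}
  [2..8]={X5}  "cddcccd"  orig:{}
  [3..9]=∅  "ddcccdc"
  [4..10]=∅  "dcccdcc"
  [5..11]=∅  "cccdccc"
  [0..7]={B}  "bdcddccc"
  [1..8]=∅  "dcddcccd"
  [2..9]=∅  "cddcccdc"
  [3..10]=∅  "ddcccdcc"
  [4..11]=∅  "dcccdccc"
  [0..8]={S}  "bdcddcccd"
  [1..9]=∅  "dcddcccdc"
  [2..10]=∅  "cddcccdcc"
  [3..11]=∅  "ddcccdccc"
  [0..9]=∅  "bdcddcccdc"
  [1..10]=∅  "dcddcccdcc"
  [2..11]=∅  "cddcccdccc"
  [0..10]=∅  "bdcddcccdcc"
  [1..11]=∅  "dcddcccdccc"
  [0..11]={S}  "bdcddcccdccc"

S ∈ T[0,11] ⇒ YES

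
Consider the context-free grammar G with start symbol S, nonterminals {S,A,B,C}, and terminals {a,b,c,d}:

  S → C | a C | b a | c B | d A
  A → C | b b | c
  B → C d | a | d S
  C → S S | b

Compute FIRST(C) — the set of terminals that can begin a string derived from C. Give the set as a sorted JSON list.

FIRST iteration:
pass 1:
  A via A→b b: +{b}
  A via A→c: +{c}
  B via B→a: +{a}
  B via B→d S: +{d}
  C via C→b: +{b}
  S via S→C: +{b}
  S via S→a C: +{a}
  S via S→c B: +{c}
  S via S→d A: +{d}
  FIRST[S]={a,b,c,d}  FIRST[A]={b,c}  FIRST[B]={a,d}  FIRST[C]={b}
pass 2:
  B via B→C d: +{b}
  C via C→S S: +{a,c,d}
  FIRST[S]={a,b,c,d}  FIRST[A]={b,c}  FIRST[B]={a,b,d}  FIRST[C]={a,b,c,d}
pass 3:
  A via A→C: +{a,d}
  B via B→C d: +{c}
  FIRST[S]={a,b,c,d}  FIRST[A]={a,b,c,d}  FIRST[B]={a,b,c,d}  FIRST[C]={a,b,c,d}
pass 4: (no change)
  FIRST[S]={a,b,c,d}  FIRST[A]={a,b,c,d}  FIRST[B]={a,b,c,d}  FIRST[C]={a,b,c,d}

FIRST(C) = ["a", "b", "c", "d"]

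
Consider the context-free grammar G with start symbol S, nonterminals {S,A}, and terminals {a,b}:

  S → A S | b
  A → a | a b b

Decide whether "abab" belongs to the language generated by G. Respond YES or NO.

Convert to CNF:
  S -> A S | b
  A -> T0 X2 | a
  T0 -> a
  T1 -> b
  X2 -> T1 T1

Fill CYK table bottom-up:
  cell(0,0) a: {A,T0}  orig:{A}
  cell(1,1) b: {S,T1}  orig:{S}
  cell(2,2) a: {A,T0}  orig:{A}
  cell(3,3) b: {S,T1}  orig:{S}
  cell(0,1) ab: {S}
  cell(1,2) ba: ∅
  cell(2,3) ab: {S}
  cell(0,2) aba: ∅
  cell(1,3) bab: ∅
  cell(0,3) abab: ∅

S ∉ T[0,3] ⇒ NO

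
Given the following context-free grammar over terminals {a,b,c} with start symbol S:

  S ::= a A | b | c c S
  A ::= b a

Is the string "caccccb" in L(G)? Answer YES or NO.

Convert to CNF:
  S -> T1 A | T2 X3 | b
  A -> T0 T1
  T0 -> b
  T1 -> a
  T2 -> c
  X3 -> T2 S

CYK fill:
  cell(0,0) c: {T2}  orig:{}
  cell(1,1) a: {T1}  orig:{}
  cell(2,2) c: {T2}  orig:{}
  cell(3,3) c: {T2}  orig:{}
  cell(4,4) c: {T2}  orig:{}
  cell(5,5) c: {T2}  orig:{}
  cell(6,6) b: {S,T0}  orig:{S}
  cell(0,1) ca: ∅
  cell(1,2) ac: ∅
  cell(2,3) cc: ∅
  cell(3,4) cc: ∅
  cell(4,5) cc: ∅
  cell(5,6) cb: {X3}  orig:{}
  cell(0,2) cac: ∅
  cell(1,3) acc: ∅
  cell(2,4) ccc: ∅
  cell(3,5) ccc: ∅
  cell(4,6) ccb: {S}
  cell(0,3) cacc: ∅
  cell(1,4) accc: ∅
  cell(2,5) cccc: ∅
  cell(3,6) cccb: {X3}  orig:{}
  cell(0,4) caccc: ∅
  cell(1,5) acccc: ∅
  cell(2,6) ccccb: {S}
  cell(0,5) cacccc: ∅
  cell(1,6) accccb: ∅
  cell(0,6) caccccb: ∅

S ∉ T[0,6] ⇒ NO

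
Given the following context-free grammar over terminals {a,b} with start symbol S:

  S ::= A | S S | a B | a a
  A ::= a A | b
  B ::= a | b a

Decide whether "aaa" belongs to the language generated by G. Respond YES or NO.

Convert to CNF:
  S -> S S | T0 A | T0 B | T0 T0 | b
  A -> T0 A | b
  B -> T1 T0 | a
  T0 -> a
  T1 -> b

CYK table (by increasing span):
  T[0,0] 'a' = {B,T0}  orig:{B}
  T[1,1] 'a' = {B,T0}  orig:{B}
  T[2,2] 'a' = {B,T0}  orig:{B}
  T[0,1] 'aa' = {S}
  T[1,2] 'aa' = {S}
  T[0,2] 'aaa' = ∅

S ∉ T[0,2] ⇒ NO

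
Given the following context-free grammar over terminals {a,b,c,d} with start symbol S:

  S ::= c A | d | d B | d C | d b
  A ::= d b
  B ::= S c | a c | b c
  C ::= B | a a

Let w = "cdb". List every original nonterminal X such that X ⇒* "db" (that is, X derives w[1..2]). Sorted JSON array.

Convert to CNF:
  S -> T0 B | T0 C | T0 T1 | T2 A | d
  A -> T0 T1
  B -> S T2 | T1 T2 | T3 T2
  C -> S T2 | T1 T2 | T3 T2 | T3 T3
  T0 -> d
  T1 -> b
  T2 -> c
  T3 -> a

CYK table (by increasing span) — only the sub-triangle for w[1..2]:
  [1..1]={S,T0}  "d"  orig:{S}
  [2..2]={T1}  "b"  orig:{}
  [1..2]={A,S}  "db"

Original NTs in T[1,2] deriving "db": ["A", "S"]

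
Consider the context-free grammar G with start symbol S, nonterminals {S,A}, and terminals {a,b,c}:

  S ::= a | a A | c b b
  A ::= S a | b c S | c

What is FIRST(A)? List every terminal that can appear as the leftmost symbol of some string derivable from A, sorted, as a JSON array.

FIRST iteration:
pass 1:
  A via A→b c S: +{b}
  A via A→c: +{c}
  S via S→a: +{a}
  S via S→c b b: +{c}
  FIRST[S]={a,c}  FIRST[A]={b,c}
pass 2:
  A via A→S a: +{a}
  FIRST[S]={a,c}  FIRST[A]={a,b,c}
pass 3: (stable)
  FIRST[S]={a,c}  FIRST[A]={a,b,c}

FIRST(A) = ["a", "b", "c"]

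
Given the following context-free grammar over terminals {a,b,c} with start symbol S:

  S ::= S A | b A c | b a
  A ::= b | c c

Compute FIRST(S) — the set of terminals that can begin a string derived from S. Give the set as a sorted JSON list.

FIRST sets, iterate to fixpoint:
[1]
  A via A→b: +{b}
  A via A→c c: +{c}
  S via S→b A c: +{b}
  S: {b}  A: {b,c}
[2] (stable)
  S: {b}  A: {b,c}

FIRST(S) = ["b"]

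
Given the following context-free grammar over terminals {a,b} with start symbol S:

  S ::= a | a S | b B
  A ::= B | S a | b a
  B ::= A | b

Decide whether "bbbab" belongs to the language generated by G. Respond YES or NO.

CNF form of G:
  S -> T0 S | T1 B | a
  A -> S T0 | T1 T0 | b
  B -> S T0 | T1 T0 | b
  T0 -> a
  T1 -> b

CYK fill:
  [0..0]={A,B,T1}  "b"  orig:{A,B}
  [1..1]={A,B,T1}  "b"  orig:{A,B}
  [2..2]={A,B,T1}  "b"  orig:{A,B}
  [3..3]={S,T0}  "a"  orig:{S}
  [4..4]={A,B,T1}  "b"  orig:{A,B}
  [0..1]={S}  "bb"
  [1..2]={S}  "bb"
  [2..3]={A,B}  "ba"
  [3..4]=∅  "ab"
  [0..2]=∅  "bbb"
  [1..3]={A,B,S}  "bba"
  [2..4]=∅  "bab"
  [0..3]={S}  "bbba"
  [1..4]=∅  "bbab"
  [0..4]=∅  "bbbab"

S ∉ T[0,4] ⇒ NO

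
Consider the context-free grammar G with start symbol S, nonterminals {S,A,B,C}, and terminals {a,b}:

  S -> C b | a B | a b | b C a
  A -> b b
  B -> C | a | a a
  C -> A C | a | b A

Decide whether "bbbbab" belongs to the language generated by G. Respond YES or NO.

CNF form of G:
  S -> C T0 | T0 X2 | T1 B | T1 T0
  A -> T0 T0
  B -> A C | T0 A | T1 T1 | a
  C -> A C | T0 A | a
  T0 -> b
  T1 -> a
  X2 -> C T1

Fill CYK table bottom-up:
  T[0,0] 'b' = {T0}  orig:{}
  T[1,1] 'b' = {T0}  orig:{}
  T[2,2] 'b' = {T0}  orig:{}
  T[3,3] 'b' = {T0}  orig:{}
  T[4,4] 'a' = {B,C,T1}  orig:{B,C}
  T[5,5] 'b' = {T0}  orig:{}
  T[0,1] 'bb' = {A}
  T[1,2] 'bb' = {A}
  T[2,3] 'bb' = {A}
  T[3,4] 'ba' = ∅
  T[4,5] 'ab' = {S}
  T[0,2] 'bbb' = {B,C}
  T[1,3] 'bbb' = {B,C}
  T[2,4] 'bba' = {B,C}
  T[3,5] 'bab' = ∅
  T[0,3] 'bbbb' = {S}
  T[1,4] 'bbba' = {X2}  orig:{}
  T[2,5] 'bbab' = {S}
  T[0,4] 'bbbba' = {B,C,S}
  T[1,5] 'bbbab' = ∅
  T[0,5] 'bbbbab' = {S}

S ∈ T[0,5] ⇒ YES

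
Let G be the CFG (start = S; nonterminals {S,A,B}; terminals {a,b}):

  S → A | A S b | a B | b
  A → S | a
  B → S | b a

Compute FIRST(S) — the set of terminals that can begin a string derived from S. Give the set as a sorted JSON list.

FIRST sets, iterate to fixpoint:
[1]
  A via A→a: +{a}
  B via B→b a: +{b}
  S via S→A: +{a}
  S via S→b: +{b}
  FIRST[S]={a,b}  FIRST[A]={a}  FIRST[B]={b}
[2]
  A via A→S: +{b}
  B via B→S: +{a}
  FIRST[S]={a,b}  FIRST[A]={a,b}  FIRST[B]={a,b}
[3] done
  FIRST[S]={a,b}  FIRST[A]={a,b}  FIRST[B]={a,b}

FIRST(S) = ["a", "b"]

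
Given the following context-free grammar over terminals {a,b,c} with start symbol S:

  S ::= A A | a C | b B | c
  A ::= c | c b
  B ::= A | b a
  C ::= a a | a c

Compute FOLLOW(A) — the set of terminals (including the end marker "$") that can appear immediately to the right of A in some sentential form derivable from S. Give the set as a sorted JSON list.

FIRST iteration:
iter 1:
  A via A→c: +{c}
  B via B→A: +{c}
  B via B→b a: +{b}
  C via C→a a: +{a}
  S via S→A A: +{c}
  S via S→a C: +{a}
  S via S→b B: +{b}
  S: {a,b,c}  A: {c}  B: {b,c}  C: {a}
iter 2: done
  S: {a,b,c}  A: {c}  B: {b,c}  C: {a}

FOLLOW iteration:
seed FOLLOW(S) with $
pass 1:
  S→A A: FOLLOW(A) ⊇ FIRST(A) = {c}; new: +{c}
  S→A A: FOLLOW(A) ⊇ FOLLOW(S) ⊇ {$}; new: +{$}
  S→a C: FOLLOW(C) ⊇ FOLLOW(S) ⊇ {$}; new: +{$}
  S→b B: FOLLOW(B) ⊇ FOLLOW(S) ⊇ {$}; new: +{$}
  S: {$}  A: {$,c}  B: {$}  C: {$}
pass 2: (stable)
  S: {$}  A: {$,c}  B: {$}  C: {$}

FOLLOW(A) = ["$", "c"]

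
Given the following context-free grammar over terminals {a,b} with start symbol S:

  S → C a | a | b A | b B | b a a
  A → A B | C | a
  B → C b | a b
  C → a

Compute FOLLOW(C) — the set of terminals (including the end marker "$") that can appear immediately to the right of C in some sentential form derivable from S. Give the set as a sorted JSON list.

FIRST iteration:
pass 1:
  A via A→a: +{a}
  B via B→a b: +{a}
  C via C→a: +{a}
  S via S→C a: +{a}
  S via S→b A: +{b}
  FIRST(S)={a,b}  FIRST(A)={a}  FIRST(B)={a}  FIRST(C)={a}
pass 2: done
  FIRST(S)={a,b}  FIRST(A)={a}  FIRST(B)={a}  FIRST(C)={a}

FOLLOW iteration:
initialize: $ ∈ FOLLOW(S)
[1]
  A→A B: FOLLOW(A) ⊇ FIRST(B) = {a}; new: +{a}
  A→A B: FOLLOW(B) ⊇ FOLLOW(A) ⊇ {a}; new: +{a}
  A→C: FOLLOW(C) ⊇ FOLLOW(A) ⊇ {a}; new: +{a}
  B→C b: FOLLOW(C) ⊇ FIRST(b) = {b}; new: +{b}
  S→b A: FOLLOW(A) ⊇ FOLLOW(S) ⊇ {$}; new: +{$}
  S→b B: FOLLOW(B) ⊇ FOLLOW(S) ⊇ {$}; new: +{$}
  FOLLOW[S]={$}  FOLLOW[A]={$,a}  FOLLOW[B]={$,a}  FOLLOW[C]={a,b}
[2]
  A→C: FOLLOW(C) ⊇ FOLLOW(A) ⊇ {$,a}; new: +{$}
  FOLLOW[S]={$}  FOLLOW[A]={$,a}  FOLLOW[B]={$,a}  FOLLOW[C]={$,a,b}
[3] (no change)
  FOLLOW[S]={$}  FOLLOW[A]={$,a}  FOLLOW[B]={$,a}  FOLLOW[C]={$,a,b}

FOLLOW(C) = ["$", "a", "b"]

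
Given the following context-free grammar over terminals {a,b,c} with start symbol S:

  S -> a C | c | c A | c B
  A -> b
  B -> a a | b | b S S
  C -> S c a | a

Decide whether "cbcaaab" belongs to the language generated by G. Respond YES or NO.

Convert to CNF:
  S -> T0 C | T2 A | T2 B | c
  A -> b
  B -> T0 T0 | T1 X3 | b
  C -> S X4 | a
  T0 -> a
  T1 -> b
  T2 -> c
  X3 -> S S
  X4 -> T2 T0

CYK fill:
  [0..0]={S,T2}  "c"  orig:{S}
  [1..1]={A,B,T1}  "b"  orig:{A,B}
  [2..2]={S,T2}  "c"  orig:{S}
  [3..3]={C,T0}  "a"  orig:{C}
  [4..4]={C,T0}  "a"  orig:{C}
  [5..5]={C,T0}  "a"  orig:{C}
  [6..6]={A,B,T1}  "b"  orig:{A,B}
  [0..1]={S}  "cb"
  [1..2]=∅  "bc"
  [2..3]={X4}  "ca"  orig:{}
  [3..4]={B,S}  "aa"
  [4..5]={B,S}  "aa"
  [5..6]=∅  "ab"
  [0..2]={X3}  "cbc"  orig:{}
  [1..3]=∅  "bca"
  [2..4]={S,X3}  "caa"  orig:{S}
  [3..5]=∅  "aaa"
  [4..6]=∅  "aab"
  [0..3]={C}  "cbca"
  [1..4]={B}  "bcaa"
  [2..5]=∅  "caaa"
  [3..6]=∅  "aaab"
  [0..4]={S,X3}  "cbcaa"  orig:{S}
  [1..5]=∅  "bcaaa"
  [2..6]=∅  "caaab"
  [0..5]=∅  "cbcaaa"
  [1..6]=∅  "bcaaab"
  [0..6]=∅  "cbcaaab"

S ∉ T[0,6] ⇒ NO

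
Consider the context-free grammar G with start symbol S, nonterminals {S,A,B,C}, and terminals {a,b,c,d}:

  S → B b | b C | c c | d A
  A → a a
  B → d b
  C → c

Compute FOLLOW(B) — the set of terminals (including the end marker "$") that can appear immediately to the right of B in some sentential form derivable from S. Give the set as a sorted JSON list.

FIRST iteration:
[1]
  A via A→a a: +{a}
  B via B→d b: +{d}
  C via C→c: +{c}
  S via S→B b: +{d}
  S via S→b C: +{b}
  S via S→c c: +{c}
  FIRST(S)={b,c,d}  FIRST(A)={a}  FIRST(B)={d}  FIRST(C)={c}
[2] — fixpoint
  FIRST(S)={b,c,d}  FIRST(A)={a}  FIRST(B)={d}  FIRST(C)={c}

Compute FOLLOW by fixpoint:
seed FOLLOW(S) with $
iter 1:
  S→B b: FOLLOW(B) ⊇ FIRST(b) = {b}; new: +{b}
  S→b C: FOLLOW(C) ⊇ FOLLOW(S) ⊇ {$}; new: +{$}
  S→d A: FOLLOW(A) ⊇ FOLLOW(S) ⊇ {$}; new: +{$}
  FOLLOW[S]={$}  FOLLOW[A]={$}  FOLLOW[B]={b}  FOLLOW[C]={$}
iter 2: done
  FOLLOW[S]={$}  FOLLOW[A]={$}  FOLLOW[B]={b}  FOLLOW[C]={$}

FOLLOW(B) = ["b"]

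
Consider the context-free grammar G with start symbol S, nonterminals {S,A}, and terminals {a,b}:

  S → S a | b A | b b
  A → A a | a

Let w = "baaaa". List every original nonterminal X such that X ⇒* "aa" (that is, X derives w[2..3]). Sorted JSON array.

CNF form of G:
  S -> S T0 | T1 A | T1 T1
  A -> A T0 | a
  T0 -> a
  T1 -> b

CYK fill (cells [i..j] with 2 ≤ i ≤ j ≤ 3 only):
  cell(2,2) a: {A,T0}  orig:{A}
  cell(3,3) a: {A,T0}  orig:{A}
  cell(2,3) aa: {A}

Original NTs in T[2,3] deriving "aa": ["A"]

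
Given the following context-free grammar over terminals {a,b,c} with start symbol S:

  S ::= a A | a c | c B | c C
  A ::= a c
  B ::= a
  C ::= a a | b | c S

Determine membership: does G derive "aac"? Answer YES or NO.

Convert to CNF:
  S -> T0 A | T0 T1 | T1 B | T1 C
  A -> T0 T1
  B -> a
  C -> T0 T0 | T1 S | b
  T0 -> a
  T1 -> c

Fill CYK table bottom-up:
  T[0,0] 'a' = {B,T0}  orig:{B}
  T[1,1] 'a' = {B,T0}  orig:{B}
  T[2,2] 'c' = {T1}  orig:{}
  T[0,1] 'aa' = {C}
  T[1,2] 'ac' = {A,S}
  T[0,2] 'aac' = {S}

S ∈ T[0,2] ⇒ YES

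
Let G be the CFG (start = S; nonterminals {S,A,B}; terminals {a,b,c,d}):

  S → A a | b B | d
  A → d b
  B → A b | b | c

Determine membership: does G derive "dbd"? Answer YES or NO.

Convert to CNF:
  S -> A T2 | T1 B | d
  A -> T0 T1
  B -> A T1 | b | c
  T0 -> d
  T1 -> b
  T2 -> a

CYK table (by increasing span):
  [0..0]={S,T0}  "d"  orig:{S}
  [1..1]={B,T1}  "b"  orig:{B}
  [2..2]={S,T0}  "d"  orig:{S}
  [0..1]={A}  "db"
  [1..2]=∅  "bd"
  [0..2]=∅  "dbd"

S ∉ T[0,2] ⇒ NO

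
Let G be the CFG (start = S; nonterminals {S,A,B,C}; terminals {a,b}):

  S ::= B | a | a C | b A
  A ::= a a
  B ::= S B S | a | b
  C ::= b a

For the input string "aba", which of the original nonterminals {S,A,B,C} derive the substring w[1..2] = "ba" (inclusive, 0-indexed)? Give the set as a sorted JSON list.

CNF form of G:
  S -> S X3 | T0 C | T1 A | a | b
  A -> T0 T0
  B -> S X2 | a | b
  C -> T1 T0
  T0 -> a
  T1 -> b
  X2 -> B S
  X3 -> B S

Fill CYK table bottom-up — only the sub-triangle for w[1..2]:
  cell(1,1) b: {B,S,T1}  orig:{B,S}
  cell(2,2) a: {B,S,T0}  orig:{B,S}
  cell(1,2) ba: {C,X2,X3}  orig:{C}

Original NTs in T[1,2] deriving "ba": ["C"]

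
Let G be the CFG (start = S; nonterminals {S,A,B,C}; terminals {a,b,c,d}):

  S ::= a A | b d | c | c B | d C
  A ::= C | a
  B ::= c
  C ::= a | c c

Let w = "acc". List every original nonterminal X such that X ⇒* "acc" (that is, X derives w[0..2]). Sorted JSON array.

Convert to CNF:
  S -> T0 B | T1 A | T2 T3 | T3 C | c
  A -> T0 T0 | a
  B -> c
  C -> T0 T0 | a
  T0 -> c
  T1 -> a
  T2 -> b
  T3 -> d

CYK fill (cells [i..j] with 0 ≤ i ≤ j ≤ 2 only):
  T[0,0] 'a' = {A,C,T1}  orig:{A,C}
  T[1,1] 'c' = {B,S,T0}  orig:{B,S}
  T[2,2] 'c' = {B,S,T0}  orig:{B,S}
  T[0,1] 'ac' = ∅
  T[1,2] 'cc' = {A,C,S}
  T[0,2] 'acc' = {S}

Original NTs in T[0,2] deriving "acc": ["S"]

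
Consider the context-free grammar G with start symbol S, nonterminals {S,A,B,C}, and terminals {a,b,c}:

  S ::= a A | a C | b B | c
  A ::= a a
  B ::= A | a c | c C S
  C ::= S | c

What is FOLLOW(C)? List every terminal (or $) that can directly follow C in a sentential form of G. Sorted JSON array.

Compute FIRST by fixpoint:
iter 1:
  A via A→a a: +{a}
  B via B→A: +{a}
  B via B→c C S: +{c}
  C via C→c: +{c}
  S via S→a A: +{a}
  S via S→b B: +{b}
  S via S→c: +{c}
  FIRST(S)={a,b,c}  FIRST(A)={a}  FIRST(B)={a,c}  FIRST(C)={c}
iter 2:
  C via C→S: +{a,b}
  FIRST(S)={a,b,c}  FIRST(A)={a}  FIRST(B)={a,c}  FIRST(C)={a,b,c}
iter 3: (no change)
  FIRST(S)={a,b,c}  FIRST(A)={a}  FIRST(B)={a,c}  FIRST(C)={a,b,c}

Compute FOLLOW by fixpoint:
FOLLOW(S) := {$}
pass 1:
  B→c C S: FOLLOW(C) ⊇ FIRST(S) = {a,b,c}; new: +{a,b,c}
  C→S: FOLLOW(S) ⊇ FOLLOW(C) ⊇ {a,b,c}; new: +{a,b,c}
  S→a A: FOLLOW(A) ⊇ FOLLOW(S) ⊇ {$,a,b,c}; new: +{$,a,b,c}
  S→a C: FOLLOW(C) ⊇ FOLLOW(S) ⊇ {$,a,b,c}; new: +{$}
  S→b B: FOLLOW(B) ⊇ FOLLOW(S) ⊇ {$,a,b,c}; new: +{$,a,b,c}
  S: {$,a,b,c}  A: {$,a,b,c}  B: {$,a,b,c}  C: {$,a,b,c}
pass 2: — fixpoint
  S: {$,a,b,c}  A: {$,a,b,c}  B: {$,a,b,c}  C: {$,a,b,c}

FOLLOW(C) = ["$", "a", "b", "c"]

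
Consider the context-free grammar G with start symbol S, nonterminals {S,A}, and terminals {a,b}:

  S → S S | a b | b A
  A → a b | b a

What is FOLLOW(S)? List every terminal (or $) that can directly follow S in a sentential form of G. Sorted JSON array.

Compute FIRST by fixpoint:
iter 1:
  A via A→a b: +{a}
  A via A→b a: +{b}
  S via S→a b: +{a}
  S via S→b A: +{b}
  S: {a,b}  A: {a,b}
iter 2: (stable)
  S: {a,b}  A: {a,b}

FOLLOW sets:
initialize: $ ∈ FOLLOW(S)
pass 1:
  S→S S: FOLLOW(S) ⊇ FIRST(S) = {a,b}; new: +{a,b}
  S→b A: FOLLOW(A) ⊇ FOLLOW(S) ⊇ {$,a,b}; new: +{$,a,b}
  FOLLOW[S]={$,a,b}  FOLLOW[A]={$,a,b}
pass 2: done
  FOLLOW[S]={$,a,b}  FOLLOW[A]={$,a,b}

FOLLOW(S) = ["$", "a", "b"]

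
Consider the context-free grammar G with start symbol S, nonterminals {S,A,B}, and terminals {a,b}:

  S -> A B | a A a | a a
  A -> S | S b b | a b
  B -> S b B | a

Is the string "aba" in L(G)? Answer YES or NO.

Convert to CNF:
  S -> A B | T1 T1 | T1 X5
  A -> A B | S X2 | T1 T0 | T1 T1 | T1 X3
  B -> S X4 | a
  T0 -> b
  T1 -> a
  X2 -> T0 T0
  X3 -> A T1
  X4 -> T0 B
  X5 -> A T1

CYK table (by increasing span):
  cell(0,0) a: {B,T1}  orig:{B}
  cell(1,1) b: {T0}  orig:{}
  cell(2,2) a: {B,T1}  orig:{B}
  cell(0,1) ab: {A}
  cell(1,2) ba: {X4}  orig:{}
  cell(0,2) aba: {A,S,X3,X5}  orig:{A,S}

S ∈ T[0,2] ⇒ YES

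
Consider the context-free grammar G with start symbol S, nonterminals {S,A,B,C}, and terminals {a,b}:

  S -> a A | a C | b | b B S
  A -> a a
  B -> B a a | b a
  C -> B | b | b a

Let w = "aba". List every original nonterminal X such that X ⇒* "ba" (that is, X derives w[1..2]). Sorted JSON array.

Convert to CNF:
  S -> T0 A | T0 C | T1 X4 | b
  A -> T0 T0
  B -> B X2 | T1 T0
  C -> B X3 | T1 T0 | b
  T0 -> a
  T1 -> b
  X2 -> T0 T0
  X3 -> T0 T0
  X4 -> B S

CYK fill — only the sub-triangle for w[1..2]:
  [1..1]={C,S,T1}  "b"  orig:{C,S}
  [2..2]={T0}  "a"  orig:{}
  [1..2]={B,C}  "ba"

Original NTs in T[1,2] deriving "ba": ["B", "C"]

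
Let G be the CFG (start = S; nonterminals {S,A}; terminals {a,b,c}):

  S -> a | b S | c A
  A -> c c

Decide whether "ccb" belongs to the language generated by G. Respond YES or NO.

Convert to CNF:
  S -> T0 A | T1 S | a
  A -> T0 T0
  T0 -> c
  T1 -> b

CYK fill:
  cell(0,0) c: {T0}  orig:{}
  cell(1,1) c: {T0}  orig:{}
  cell(2,2) b: {T1}  orig:{}
  cell(0,1) cc: {A}
  cell(1,2) cb: ∅
  cell(0,2) ccb: ∅

S ∉ T[0,2] ⇒ NO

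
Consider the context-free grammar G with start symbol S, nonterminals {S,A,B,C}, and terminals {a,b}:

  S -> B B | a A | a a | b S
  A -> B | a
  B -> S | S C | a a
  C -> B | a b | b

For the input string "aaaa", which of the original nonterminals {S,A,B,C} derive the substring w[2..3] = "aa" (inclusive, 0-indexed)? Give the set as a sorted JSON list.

Convert to CNF:
  S -> B B | T0 A | T0 T0 | T1 S
  A -> B B | S C | T0 A | T0 T0 | T1 S | a
  B -> B B | S C | T0 A | T0 T0 | T1 S
  C -> B B | S C | T0 A | T0 T0 | T0 T1 | T1 S | b
  T0 -> a
  T1 -> b

CYK table (by increasing span) (cells [i..j] with 2 ≤ i ≤ j ≤ 3 only):
  T[2,2] 'a' = {A,T0}  orig:{A}
  T[3,3] 'a' = {A,T0}  orig:{A}
  T[2,3] 'aa' = {A,B,C,S}

Original NTs in T[2,3] deriving "aa": ["A", "B", "C", "S"]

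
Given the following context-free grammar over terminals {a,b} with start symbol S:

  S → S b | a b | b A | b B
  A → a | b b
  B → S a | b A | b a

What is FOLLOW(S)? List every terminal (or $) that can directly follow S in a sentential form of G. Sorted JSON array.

Compute FIRST by fixpoint:
pass 1:
  A via A→a: +{a}
  A via A→b b: +{b}
  B via B→b A: +{b}
  S via S→a b: +{a}
  S via S→b A: +{b}
  FIRST[S]={a,b}  FIRST[A]={a,b}  FIRST[B]={b}
pass 2:
  B via B→S a: +{a}
  FIRST[S]={a,b}  FIRST[A]={a,b}  FIRST[B]={a,b}
pass 3: (stable)
  FIRST[S]={a,b}  FIRST[A]={a,b}  FIRST[B]={a,b}

Compute FOLLOW by fixpoint:
FOLLOW(S) := {$}
iter 1:
  B→S a: FOLLOW(S) ⊇ FIRST(a) = {a}; new: +{a}
  S→S b: FOLLOW(S) ⊇ FIRST(b) = {b}; new: +{b}
  S→b A: FOLLOW(A) ⊇ FOLLOW(S) ⊇ {$,a,b}; new: +{$,a,b}
  S→b B: FOLLOW(B) ⊇ FOLLOW(S) ⊇ {$,a,b}; new: +{$,a,b}
  FOLLOW[S]={$,a,b}  FOLLOW[A]={$,a,b}  FOLLOW[B]={$,a,b}
iter 2: (stable)
  FOLLOW[S]={$,a,b}  FOLLOW[A]={$,a,b}  FOLLOW[B]={$,a,b}

FOLLOW(S) = ["$", "a", "b"]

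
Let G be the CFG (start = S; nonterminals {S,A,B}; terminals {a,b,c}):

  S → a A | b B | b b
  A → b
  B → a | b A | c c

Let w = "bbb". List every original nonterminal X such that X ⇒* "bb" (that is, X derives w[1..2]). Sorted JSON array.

CNF form of G:
  S -> T0 B | T0 T0 | T2 A
  A -> b
  B -> T0 A | T1 T1 | a
  T0 -> b
  T1 -> c
  T2 -> a

CYK fill — only the sub-triangle for w[1..2]:
  [1..1]={A,T0}  "b"  orig:{A}
  [2..2]={A,T0}  "b"  orig:{A}
  [1..2]={B,S}  "bb"

Original NTs in T[1,2] deriving "bb": ["B", "S"]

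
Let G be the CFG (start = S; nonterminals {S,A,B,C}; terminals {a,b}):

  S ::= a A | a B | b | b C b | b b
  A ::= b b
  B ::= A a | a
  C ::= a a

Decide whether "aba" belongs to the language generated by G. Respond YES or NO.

CNF form of G:
  S -> T0 T0 | T0 X2 | T1 A | T1 B | b
  A -> T0 T0
  B -> A T1 | a
  C -> T1 T1
  T0 -> b
  T1 -> a
  X2 -> C T0

CYK table (by increasing span):
  cell(0,0) a: {B,T1}  orig:{B}
  cell(1,1) b: {S,T0}  orig:{S}
  cell(2,2) a: {B,T1}  orig:{B}
  cell(0,1) ab: ∅
  cell(1,2) ba: ∅
  cell(0,2) aba: ∅

S ∉ T[0,2] ⇒ NO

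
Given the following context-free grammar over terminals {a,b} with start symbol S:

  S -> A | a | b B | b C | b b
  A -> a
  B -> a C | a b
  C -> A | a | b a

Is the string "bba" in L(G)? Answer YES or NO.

CNF form of G:
  S -> T1 B | T1 C | T1 T1 | a
  A -> a
  B -> T0 C | T0 T1
  C -> T1 T0 | a
  T0 -> a
  T1 -> b

CYK table (by increasing span):
  [0..0]={T1}  "b"  orig:{}
  [1..1]={T1}  "b"  orig:{}
  [2..2]={A,C,S,T0}  "a"  orig:{A,C,S}
  [0..1]={S}  "bb"
  [1..2]={C,S}  "ba"
  [0..2]={S}  "bba"

S ∈ T[0,2] ⇒ YES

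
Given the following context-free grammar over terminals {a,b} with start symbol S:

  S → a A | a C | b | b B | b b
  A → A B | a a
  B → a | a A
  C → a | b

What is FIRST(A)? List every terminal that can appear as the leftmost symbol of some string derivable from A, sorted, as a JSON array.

FIRST iteration:
pass 1:
  A via A→a a: +{a}
  B via B→a: +{a}
  C via C→a: +{a}
  C via C→b: +{b}
  S via S→a A: +{a}
  S via S→b: +{b}
  S: {a,b}  A: {a}  B: {a}  C: {a,b}
pass 2: (no change)
  S: {a,b}  A: {a}  B: {a}  C: {a,b}

FIRST(A) = ["a"]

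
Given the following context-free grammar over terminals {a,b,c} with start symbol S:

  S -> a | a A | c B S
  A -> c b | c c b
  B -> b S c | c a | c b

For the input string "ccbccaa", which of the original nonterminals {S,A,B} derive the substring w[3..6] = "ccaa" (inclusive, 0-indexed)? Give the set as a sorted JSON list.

CNF form of G:
  S -> T0 X5 | T2 A | a
  A -> T0 T1 | T0 X3
  B -> T0 T1 | T0 T2 | T1 X4
  T0 -> c
  T1 -> b
  T2 -> a
  X3 -> T0 T1
  X4 -> S T0
  X5 -> B S

Fill CYK table bottom-up — only the sub-triangle for w[3..6]:
  [3..3]={T0}  "c"  orig:{}
  [4..4]={T0}  "c"  orig:{}
  [5..5]={S,T2}  "a"  orig:{S}
  [6..6]={S,T2}  "a"  orig:{S}
  [3..4]=∅  "cc"
  [4..5]={B}  "ca"
  [5..6]=∅  "aa"
  [3..5]=∅  "cca"
  [4..6]={X5}  "caa"  orig:{}
  [3..6]={S}  "ccaa"

Original NTs in T[3,6] deriving "ccaa": ["S"]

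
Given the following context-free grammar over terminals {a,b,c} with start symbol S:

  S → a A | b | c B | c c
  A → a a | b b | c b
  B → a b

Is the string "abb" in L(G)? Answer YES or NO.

CNF form of G:
  S -> T0 A | T2 B | T2 T2 | b
  A -> T0 T0 | T1 T1 | T2 T1
  B -> T0 T1
  T0 -> a
  T1 -> b
  T2 -> c

CYK table (by increasing span):
  T[0,0] 'a' = {T0}  orig:{}
  T[1,1] 'b' = {S,T1}  orig:{S}
  T[2,2] 'b' = {S,T1}  orig:{S}
  T[0,1] 'ab' = {B}
  T[1,2] 'bb' = {A}
  T[0,2] 'abb' = {S}

S ∈ T[0,2] ⇒ YES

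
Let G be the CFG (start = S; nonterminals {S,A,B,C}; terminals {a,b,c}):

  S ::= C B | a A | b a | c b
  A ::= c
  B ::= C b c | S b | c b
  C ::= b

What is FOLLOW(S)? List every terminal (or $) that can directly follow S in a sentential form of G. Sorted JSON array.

FIRST sets, iterate to fixpoint:
pass 1:
  A via A→c: +{c}
  B via B→c b: +{c}
  C via C→b: +{b}
  S via S→C B: +{b}
  S via S→a A: +{a}
  S via S→c b: +{c}
  FIRST(S)={a,b,c}  FIRST(A)={c}  FIRST(B)={c}  FIRST(C)={b}
pass 2:
  B via B→C b c: +{b}
  B via B→S b: +{a}
  FIRST(S)={a,b,c}  FIRST(A)={c}  FIRST(B)={a,b,c}  FIRST(C)={b}
pass 3: — fixpoint
  FIRST(S)={a,b,c}  FIRST(A)={c}  FIRST(B)={a,b,c}  FIRST(C)={b}

Compute FOLLOW by fixpoint:
seed FOLLOW(S) with $
iter 1:
  B→C b c: FOLLOW(C) ⊇ FIRST(b) = {b}; new: +{b}
  B→S b: FOLLOW(S) ⊇ FIRST(b) = {b}; new: +{b}
  S→C B: FOLLOW(C) ⊇ FIRST(B) = {a,b,c}; new: +{a,c}
  S→C B: FOLLOW(B) ⊇ FOLLOW(S) ⊇ {$,b}; new: +{$,b}
  S→a A: FOLLOW(A) ⊇ FOLLOW(S) ⊇ {$,b}; new: +{$,b}
  S: {$,b}  A: {$,b}  B: {$,b}  C: {a,b,c}
iter 2: — fixpoint
  S: {$,b}  A: {$,b}  B: {$,b}  C: {a,b,c}

FOLLOW(S) = ["$", "b"]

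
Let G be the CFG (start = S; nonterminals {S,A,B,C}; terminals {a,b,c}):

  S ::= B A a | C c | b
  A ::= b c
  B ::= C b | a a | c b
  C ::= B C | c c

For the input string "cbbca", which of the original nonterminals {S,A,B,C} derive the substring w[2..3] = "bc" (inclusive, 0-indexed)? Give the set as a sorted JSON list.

Convert to CNF:
  S -> B X3 | C T1 | b
  A -> T0 T1
  B -> C T0 | T1 T0 | T2 T2
  C -> B C | T1 T1
  T0 -> b
  T1 -> c
  T2 -> a
  X3 -> A T2

CYK table (by increasing span) (cells [i..j] with 2 ≤ i ≤ j ≤ 3 only):
  T[2,2] 'b' = {S,T0}  orig:{S}
  T[3,3] 'c' = {T1}  orig:{}
  T[2,3] 'bc' = {A}

Original NTs in T[2,3] deriving "bc": ["A"]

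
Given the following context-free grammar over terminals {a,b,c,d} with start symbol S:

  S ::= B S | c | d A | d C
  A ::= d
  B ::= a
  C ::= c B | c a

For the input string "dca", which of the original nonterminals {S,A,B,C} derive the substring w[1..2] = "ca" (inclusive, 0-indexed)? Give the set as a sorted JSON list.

Convert to CNF:
  S -> B S | T2 A | T2 C | c
  A -> d
  B -> a
  C -> T0 B | T0 T1
  T0 -> c
  T1 -> a
  T2 -> d

CYK table (by increasing span), restricted to cells inside w[1..2]:
  cell(1,1) c: {S,T0}  orig:{S}
  cell(2,2) a: {B,T1}  orig:{B}
  cell(1,2) ca: {C}

Original NTs in T[1,2] deriving "ca": ["C"]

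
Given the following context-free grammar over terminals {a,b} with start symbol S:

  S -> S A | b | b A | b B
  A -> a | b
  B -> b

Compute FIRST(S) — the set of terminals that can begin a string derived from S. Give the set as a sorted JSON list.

FIRST sets, iterate to fixpoint:
pass 1:
  A via A→a: +{a}
  A via A→b: +{b}
  B via B→b: +{b}
  S via S→b: +{b}
  FIRST(S)={b}  FIRST(A)={a,b}  FIRST(B)={b}
pass 2: done
  FIRST(S)={b}  FIRST(A)={a,b}  FIRST(B)={b}

FIRST(S) = ["b"]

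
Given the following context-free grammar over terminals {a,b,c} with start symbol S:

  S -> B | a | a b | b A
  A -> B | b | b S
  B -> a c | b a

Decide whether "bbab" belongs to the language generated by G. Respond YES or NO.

CNF form of G:
  S -> T0 T1 | T0 T2 | T2 A | T2 T0 | a
  A -> T0 T1 | T2 S | T2 T0 | b
  B -> T0 T1 | T2 T0
  T0 -> a
  T1 -> c
  T2 -> b

Fill CYK table bottom-up:
  [0..0]={A,T2}  "b"  orig:{A}
  [1..1]={A,T2}  "b"  orig:{A}
  [2..2]={S,T0}  "a"  orig:{S}
  [3..3]={A,T2}  "b"  orig:{A}
  [0..1]={S}  "bb"
  [1..2]={A,B,S}  "ba"
  [2..3]={S}  "ab"
  [0..2]={A,S}  "bba"
  [1..3]={A}  "bab"
  [0..3]={S}  "bbab"

S ∈ T[0,3] ⇒ YES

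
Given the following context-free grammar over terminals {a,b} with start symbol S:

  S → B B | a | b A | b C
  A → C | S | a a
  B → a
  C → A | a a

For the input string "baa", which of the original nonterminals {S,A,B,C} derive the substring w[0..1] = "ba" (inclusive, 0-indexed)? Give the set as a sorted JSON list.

Convert to CNF:
  S -> B B | T1 A | T1 C | a
  A -> B B | T0 T0 | T1 A | T1 C | a
  B -> a
  C -> B B | T0 T0 | T1 A | T1 C | a
  T0 -> a
  T1 -> b

CYK table (by increasing span), restricted to cells inside w[0..1]:
  cell(0,0) b: {T1}  orig:{}
  cell(1,1) a: {A,B,C,S,T0}  orig:{A,B,C,S}
  cell(0,1) ba: {A,C,S}

Original NTs in T[0,1] deriving "ba": ["A", "C", "S"]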